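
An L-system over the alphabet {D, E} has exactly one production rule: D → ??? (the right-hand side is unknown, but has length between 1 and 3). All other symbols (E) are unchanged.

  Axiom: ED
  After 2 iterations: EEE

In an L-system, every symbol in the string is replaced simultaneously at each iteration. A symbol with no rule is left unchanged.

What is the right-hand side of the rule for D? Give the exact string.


Trying D → EE:
  Step 0: ED
  Step 1: EEE
  Step 2: EEE
Matches the given result.

Answer: EE


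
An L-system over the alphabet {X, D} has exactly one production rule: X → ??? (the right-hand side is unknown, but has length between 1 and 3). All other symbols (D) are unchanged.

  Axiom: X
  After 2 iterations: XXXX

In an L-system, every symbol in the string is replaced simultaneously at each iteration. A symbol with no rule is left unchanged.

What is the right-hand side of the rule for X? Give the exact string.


Trying X → XX:
  Step 0: X
  Step 1: XX
  Step 2: XXXX
Matches the given result.

Answer: XX


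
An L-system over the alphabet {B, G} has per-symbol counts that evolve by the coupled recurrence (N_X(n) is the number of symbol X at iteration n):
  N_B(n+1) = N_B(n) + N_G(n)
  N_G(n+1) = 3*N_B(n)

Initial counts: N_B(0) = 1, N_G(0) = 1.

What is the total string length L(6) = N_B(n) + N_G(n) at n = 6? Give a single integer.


Answer: 314

Derivation:
Step 0: N_B=1, N_G=1, L=2
Step 1: N_B=2, N_G=3, L=5
Step 2: N_B=5, N_G=6, L=11
Step 3: N_B=11, N_G=15, L=26
Step 4: N_B=26, N_G=33, L=59
Step 5: N_B=59, N_G=78, L=137
Step 6: N_B=137, N_G=177, L=314


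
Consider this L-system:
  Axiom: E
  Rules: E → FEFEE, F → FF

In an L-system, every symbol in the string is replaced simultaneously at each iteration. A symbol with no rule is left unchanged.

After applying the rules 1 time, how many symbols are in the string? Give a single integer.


Answer: 5

Derivation:
Step 0: length = 1
Step 1: length = 5


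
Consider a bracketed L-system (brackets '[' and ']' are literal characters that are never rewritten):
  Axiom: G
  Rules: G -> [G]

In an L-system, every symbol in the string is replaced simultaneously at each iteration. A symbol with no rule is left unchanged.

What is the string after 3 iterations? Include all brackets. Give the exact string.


Answer: [[[G]]]

Derivation:
Step 0: G
Step 1: [G]
Step 2: [[G]]
Step 3: [[[G]]]


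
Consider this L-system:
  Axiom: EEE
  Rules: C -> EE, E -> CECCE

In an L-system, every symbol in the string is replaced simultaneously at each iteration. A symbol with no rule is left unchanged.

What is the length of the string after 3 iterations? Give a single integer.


Step 0: length = 3
Step 1: length = 15
Step 2: length = 48
Step 3: length = 186

Answer: 186


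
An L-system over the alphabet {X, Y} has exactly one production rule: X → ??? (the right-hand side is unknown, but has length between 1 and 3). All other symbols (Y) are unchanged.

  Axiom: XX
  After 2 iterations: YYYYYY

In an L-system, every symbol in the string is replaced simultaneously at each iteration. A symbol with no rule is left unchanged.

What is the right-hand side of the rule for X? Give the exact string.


Answer: YYY

Derivation:
Trying X → YYY:
  Step 0: XX
  Step 1: YYYYYY
  Step 2: YYYYYY
Matches the given result.


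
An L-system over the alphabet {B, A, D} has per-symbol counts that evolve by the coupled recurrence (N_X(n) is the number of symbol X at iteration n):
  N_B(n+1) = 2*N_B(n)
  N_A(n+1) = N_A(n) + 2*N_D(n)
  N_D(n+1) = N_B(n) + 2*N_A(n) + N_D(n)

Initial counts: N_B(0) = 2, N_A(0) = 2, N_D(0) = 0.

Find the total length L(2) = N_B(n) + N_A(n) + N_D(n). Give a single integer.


Answer: 36

Derivation:
Step 0: N_B=2, N_A=2, N_D=0, L=4
Step 1: N_B=4, N_A=2, N_D=6, L=12
Step 2: N_B=8, N_A=14, N_D=14, L=36


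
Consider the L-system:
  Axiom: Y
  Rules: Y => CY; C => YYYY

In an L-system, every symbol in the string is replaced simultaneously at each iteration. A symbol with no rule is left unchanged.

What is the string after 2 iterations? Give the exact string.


Answer: YYYYCY

Derivation:
Step 0: Y
Step 1: CY
Step 2: YYYYCY


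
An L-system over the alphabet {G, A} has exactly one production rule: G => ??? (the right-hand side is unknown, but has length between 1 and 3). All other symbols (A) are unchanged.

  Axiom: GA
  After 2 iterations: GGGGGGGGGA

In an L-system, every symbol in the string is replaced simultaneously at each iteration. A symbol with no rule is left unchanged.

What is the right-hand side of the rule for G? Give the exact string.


Answer: GGG

Derivation:
Trying G => GGG:
  Step 0: GA
  Step 1: GGGA
  Step 2: GGGGGGGGGA
Matches the given result.


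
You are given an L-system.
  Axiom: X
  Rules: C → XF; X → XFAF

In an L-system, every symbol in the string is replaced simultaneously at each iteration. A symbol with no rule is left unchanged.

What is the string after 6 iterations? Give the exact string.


Answer: XFAFFAFFAFFAFFAFFAF

Derivation:
Step 0: X
Step 1: XFAF
Step 2: XFAFFAF
Step 3: XFAFFAFFAF
Step 4: XFAFFAFFAFFAF
Step 5: XFAFFAFFAFFAFFAF
Step 6: XFAFFAFFAFFAFFAFFAF


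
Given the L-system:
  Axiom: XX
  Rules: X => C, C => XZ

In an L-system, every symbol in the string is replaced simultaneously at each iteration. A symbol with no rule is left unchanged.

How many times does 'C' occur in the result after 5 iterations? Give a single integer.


Step 0: XX  (0 'C')
Step 1: CC  (2 'C')
Step 2: XZXZ  (0 'C')
Step 3: CZCZ  (2 'C')
Step 4: XZZXZZ  (0 'C')
Step 5: CZZCZZ  (2 'C')

Answer: 2


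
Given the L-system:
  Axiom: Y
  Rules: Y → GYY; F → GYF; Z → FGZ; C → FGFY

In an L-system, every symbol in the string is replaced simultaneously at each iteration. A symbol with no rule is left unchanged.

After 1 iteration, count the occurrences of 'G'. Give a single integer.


Step 0: Y  (0 'G')
Step 1: GYY  (1 'G')

Answer: 1


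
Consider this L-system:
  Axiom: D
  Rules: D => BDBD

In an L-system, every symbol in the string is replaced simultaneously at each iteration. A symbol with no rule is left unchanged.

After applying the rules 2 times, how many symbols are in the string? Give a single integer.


Step 0: length = 1
Step 1: length = 4
Step 2: length = 10

Answer: 10


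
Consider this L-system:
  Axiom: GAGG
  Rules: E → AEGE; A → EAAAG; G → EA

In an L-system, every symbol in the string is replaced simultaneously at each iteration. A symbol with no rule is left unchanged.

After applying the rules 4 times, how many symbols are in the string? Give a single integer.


Answer: 798

Derivation:
Step 0: length = 4
Step 1: length = 11
Step 2: length = 48
Step 3: length = 195
Step 4: length = 798


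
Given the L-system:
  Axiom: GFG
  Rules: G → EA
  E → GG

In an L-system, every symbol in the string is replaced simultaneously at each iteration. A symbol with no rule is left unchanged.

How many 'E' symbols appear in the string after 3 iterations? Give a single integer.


Answer: 4

Derivation:
Step 0: GFG  (0 'E')
Step 1: EAFEA  (2 'E')
Step 2: GGAFGGA  (0 'E')
Step 3: EAEAAFEAEAA  (4 'E')


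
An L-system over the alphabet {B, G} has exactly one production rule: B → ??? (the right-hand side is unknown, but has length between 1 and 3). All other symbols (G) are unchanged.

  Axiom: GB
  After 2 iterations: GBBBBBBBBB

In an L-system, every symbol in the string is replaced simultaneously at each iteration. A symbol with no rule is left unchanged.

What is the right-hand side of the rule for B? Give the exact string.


Answer: BBB

Derivation:
Trying B → BBB:
  Step 0: GB
  Step 1: GBBB
  Step 2: GBBBBBBBBB
Matches the given result.


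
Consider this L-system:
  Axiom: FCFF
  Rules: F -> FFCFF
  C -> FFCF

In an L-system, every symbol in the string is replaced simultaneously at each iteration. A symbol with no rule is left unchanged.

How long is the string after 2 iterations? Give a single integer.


Answer: 91

Derivation:
Step 0: length = 4
Step 1: length = 19
Step 2: length = 91


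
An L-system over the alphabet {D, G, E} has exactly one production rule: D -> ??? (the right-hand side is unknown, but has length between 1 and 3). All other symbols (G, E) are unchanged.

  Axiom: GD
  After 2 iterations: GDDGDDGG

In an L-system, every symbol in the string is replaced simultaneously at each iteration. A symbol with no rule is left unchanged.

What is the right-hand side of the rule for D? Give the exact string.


Answer: DDG

Derivation:
Trying D -> DDG:
  Step 0: GD
  Step 1: GDDG
  Step 2: GDDGDDGG
Matches the given result.


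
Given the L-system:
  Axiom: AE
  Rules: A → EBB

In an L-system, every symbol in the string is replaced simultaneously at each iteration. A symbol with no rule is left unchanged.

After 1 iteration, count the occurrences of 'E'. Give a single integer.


Step 0: AE  (1 'E')
Step 1: EBBE  (2 'E')

Answer: 2


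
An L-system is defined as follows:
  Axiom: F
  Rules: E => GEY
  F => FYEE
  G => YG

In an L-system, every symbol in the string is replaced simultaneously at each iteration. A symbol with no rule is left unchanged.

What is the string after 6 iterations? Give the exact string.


Answer: FYEEYGEYGEYYYGGEYYYGGEYYYYYGYGGEYYYYYGYGGEYYYYYYYGYYGYGGEYYYYYYYGYYGYGGEYYYYYYYYYGYYYGYYGYGGEYYYYYYYYYGYYYGYYGYGGEYYYYY

Derivation:
Step 0: F
Step 1: FYEE
Step 2: FYEEYGEYGEY
Step 3: FYEEYGEYGEYYYGGEYYYGGEYY
Step 4: FYEEYGEYGEYYYGGEYYYGGEYYYYYGYGGEYYYYYGYGGEYYY
Step 5: FYEEYGEYGEYYYGGEYYYGGEYYYYYGYGGEYYYYYGYGGEYYYYYYYGYYGYGGEYYYYYYYGYYGYGGEYYYY
Step 6: FYEEYGEYGEYYYGGEYYYGGEYYYYYGYGGEYYYYYGYGGEYYYYYYYGYYGYGGEYYYYYYYGYYGYGGEYYYYYYYYYGYYYGYYGYGGEYYYYYYYYYGYYYGYYGYGGEYYYYY


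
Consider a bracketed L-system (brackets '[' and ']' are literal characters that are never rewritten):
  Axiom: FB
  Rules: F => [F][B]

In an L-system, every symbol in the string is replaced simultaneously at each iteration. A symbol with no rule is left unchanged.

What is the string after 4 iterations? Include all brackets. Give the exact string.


Answer: [[[[F][B]][B]][B]][B]B

Derivation:
Step 0: FB
Step 1: [F][B]B
Step 2: [[F][B]][B]B
Step 3: [[[F][B]][B]][B]B
Step 4: [[[[F][B]][B]][B]][B]B


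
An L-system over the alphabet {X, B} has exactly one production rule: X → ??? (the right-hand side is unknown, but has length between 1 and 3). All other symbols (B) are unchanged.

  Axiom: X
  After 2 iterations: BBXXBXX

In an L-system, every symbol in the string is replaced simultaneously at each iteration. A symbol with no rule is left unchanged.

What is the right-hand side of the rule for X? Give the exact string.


Trying X → BXX:
  Step 0: X
  Step 1: BXX
  Step 2: BBXXBXX
Matches the given result.

Answer: BXX


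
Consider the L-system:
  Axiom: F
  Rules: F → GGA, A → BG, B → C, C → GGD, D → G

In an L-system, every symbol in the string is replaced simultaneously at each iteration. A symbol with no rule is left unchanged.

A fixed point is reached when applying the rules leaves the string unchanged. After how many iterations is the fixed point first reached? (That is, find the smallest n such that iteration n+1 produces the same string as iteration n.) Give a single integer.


Step 0: F
Step 1: GGA
Step 2: GGBG
Step 3: GGCG
Step 4: GGGGDG
Step 5: GGGGGG
Step 6: GGGGGG  (unchanged — fixed point at step 5)

Answer: 5


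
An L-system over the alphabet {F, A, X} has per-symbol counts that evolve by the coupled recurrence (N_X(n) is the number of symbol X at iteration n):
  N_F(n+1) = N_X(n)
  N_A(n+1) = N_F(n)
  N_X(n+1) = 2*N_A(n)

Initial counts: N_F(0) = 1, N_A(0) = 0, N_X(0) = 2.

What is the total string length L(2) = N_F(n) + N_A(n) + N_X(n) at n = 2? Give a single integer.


Step 0: N_F=1, N_A=0, N_X=2, L=3
Step 1: N_F=2, N_A=1, N_X=0, L=3
Step 2: N_F=0, N_A=2, N_X=2, L=4

Answer: 4


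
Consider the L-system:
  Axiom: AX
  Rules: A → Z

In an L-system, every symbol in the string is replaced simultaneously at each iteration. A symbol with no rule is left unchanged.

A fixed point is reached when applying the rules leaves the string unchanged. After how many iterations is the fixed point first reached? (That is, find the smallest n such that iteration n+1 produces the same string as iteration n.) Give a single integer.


Answer: 1

Derivation:
Step 0: AX
Step 1: ZX
Step 2: ZX  (unchanged — fixed point at step 1)


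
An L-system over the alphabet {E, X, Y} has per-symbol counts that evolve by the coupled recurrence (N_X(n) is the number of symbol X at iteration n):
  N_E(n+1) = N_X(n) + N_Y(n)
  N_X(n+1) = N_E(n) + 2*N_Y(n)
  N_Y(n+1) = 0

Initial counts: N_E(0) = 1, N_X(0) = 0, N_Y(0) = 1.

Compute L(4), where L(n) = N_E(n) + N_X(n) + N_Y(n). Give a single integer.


Step 0: N_E=1, N_X=0, N_Y=1, L=2
Step 1: N_E=1, N_X=3, N_Y=0, L=4
Step 2: N_E=3, N_X=1, N_Y=0, L=4
Step 3: N_E=1, N_X=3, N_Y=0, L=4
Step 4: N_E=3, N_X=1, N_Y=0, L=4

Answer: 4


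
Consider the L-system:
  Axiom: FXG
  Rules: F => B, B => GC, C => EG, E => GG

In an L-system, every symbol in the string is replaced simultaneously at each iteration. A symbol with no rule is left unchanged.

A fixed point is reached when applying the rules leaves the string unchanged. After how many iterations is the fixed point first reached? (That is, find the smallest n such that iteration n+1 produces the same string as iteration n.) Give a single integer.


Answer: 4

Derivation:
Step 0: FXG
Step 1: BXG
Step 2: GCXG
Step 3: GEGXG
Step 4: GGGGXG
Step 5: GGGGXG  (unchanged — fixed point at step 4)


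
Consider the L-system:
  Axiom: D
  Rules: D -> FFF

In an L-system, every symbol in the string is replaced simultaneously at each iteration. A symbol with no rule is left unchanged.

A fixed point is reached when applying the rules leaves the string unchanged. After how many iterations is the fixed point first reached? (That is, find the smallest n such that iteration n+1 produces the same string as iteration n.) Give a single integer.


Step 0: D
Step 1: FFF
Step 2: FFF  (unchanged — fixed point at step 1)

Answer: 1


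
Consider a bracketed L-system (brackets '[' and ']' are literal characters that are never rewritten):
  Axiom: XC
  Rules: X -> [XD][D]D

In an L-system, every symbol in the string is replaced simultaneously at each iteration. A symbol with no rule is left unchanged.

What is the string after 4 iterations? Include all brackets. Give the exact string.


Answer: [[[[XD][D]DD][D]DD][D]DD][D]DC

Derivation:
Step 0: XC
Step 1: [XD][D]DC
Step 2: [[XD][D]DD][D]DC
Step 3: [[[XD][D]DD][D]DD][D]DC
Step 4: [[[[XD][D]DD][D]DD][D]DD][D]DC


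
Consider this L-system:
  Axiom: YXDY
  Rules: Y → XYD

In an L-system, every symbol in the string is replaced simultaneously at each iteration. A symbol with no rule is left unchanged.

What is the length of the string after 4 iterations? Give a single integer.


Answer: 20

Derivation:
Step 0: length = 4
Step 1: length = 8
Step 2: length = 12
Step 3: length = 16
Step 4: length = 20


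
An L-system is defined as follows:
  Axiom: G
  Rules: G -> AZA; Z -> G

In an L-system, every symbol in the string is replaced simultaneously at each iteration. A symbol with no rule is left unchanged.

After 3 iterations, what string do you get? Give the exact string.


Step 0: G
Step 1: AZA
Step 2: AGA
Step 3: AAZAA

Answer: AAZAA


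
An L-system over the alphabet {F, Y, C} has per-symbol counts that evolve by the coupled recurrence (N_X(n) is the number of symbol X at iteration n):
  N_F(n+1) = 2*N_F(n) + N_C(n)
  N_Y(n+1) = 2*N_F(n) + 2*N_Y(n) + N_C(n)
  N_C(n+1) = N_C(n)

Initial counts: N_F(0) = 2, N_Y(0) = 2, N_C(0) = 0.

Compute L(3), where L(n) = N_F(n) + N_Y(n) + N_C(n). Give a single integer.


Answer: 80

Derivation:
Step 0: N_F=2, N_Y=2, N_C=0, L=4
Step 1: N_F=4, N_Y=8, N_C=0, L=12
Step 2: N_F=8, N_Y=24, N_C=0, L=32
Step 3: N_F=16, N_Y=64, N_C=0, L=80


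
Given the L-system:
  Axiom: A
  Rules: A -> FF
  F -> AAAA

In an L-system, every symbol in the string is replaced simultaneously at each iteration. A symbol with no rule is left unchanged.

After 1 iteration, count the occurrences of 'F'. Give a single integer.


Answer: 2

Derivation:
Step 0: A  (0 'F')
Step 1: FF  (2 'F')


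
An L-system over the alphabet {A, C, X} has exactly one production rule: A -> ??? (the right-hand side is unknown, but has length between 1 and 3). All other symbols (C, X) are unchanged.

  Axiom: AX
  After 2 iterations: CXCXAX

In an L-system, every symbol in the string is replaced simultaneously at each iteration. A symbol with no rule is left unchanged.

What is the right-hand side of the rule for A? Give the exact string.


Answer: CXA

Derivation:
Trying A -> CXA:
  Step 0: AX
  Step 1: CXAX
  Step 2: CXCXAX
Matches the given result.


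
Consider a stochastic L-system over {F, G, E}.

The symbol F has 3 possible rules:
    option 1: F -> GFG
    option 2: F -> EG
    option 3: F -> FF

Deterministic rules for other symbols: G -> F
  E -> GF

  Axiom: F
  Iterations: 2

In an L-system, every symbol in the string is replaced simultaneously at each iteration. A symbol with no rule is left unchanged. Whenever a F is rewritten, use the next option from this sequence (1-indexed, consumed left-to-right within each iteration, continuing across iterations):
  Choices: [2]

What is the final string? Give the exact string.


Answer: GFF

Derivation:
Step 0: F
Step 1: EG  (used choices [2])
Step 2: GFF  (used choices [])


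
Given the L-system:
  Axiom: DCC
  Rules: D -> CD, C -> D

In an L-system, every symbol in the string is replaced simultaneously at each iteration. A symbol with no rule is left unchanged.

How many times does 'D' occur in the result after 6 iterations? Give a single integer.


Step 0: DCC  (1 'D')
Step 1: CDDD  (3 'D')
Step 2: DCDCDCD  (4 'D')
Step 3: CDDCDDCDDCD  (7 'D')
Step 4: DCDCDDCDCDDCDCDDCD  (11 'D')
Step 5: CDDCDDCDCDDCDDCDCDDCDDCDCDDCD  (18 'D')
Step 6: DCDCDDCDCDDCDDCDCDDCDCDDCDDCDCDDCDCDDCDDCDCDDCD  (29 'D')

Answer: 29


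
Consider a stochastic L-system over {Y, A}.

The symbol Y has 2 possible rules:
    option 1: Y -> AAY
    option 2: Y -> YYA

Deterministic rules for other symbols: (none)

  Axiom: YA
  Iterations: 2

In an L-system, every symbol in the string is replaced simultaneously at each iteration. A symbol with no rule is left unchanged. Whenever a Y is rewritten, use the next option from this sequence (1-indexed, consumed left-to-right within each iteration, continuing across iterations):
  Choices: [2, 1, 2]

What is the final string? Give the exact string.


Step 0: YA
Step 1: YYAA  (used choices [2])
Step 2: AAYYYAAA  (used choices [1, 2])

Answer: AAYYYAAA


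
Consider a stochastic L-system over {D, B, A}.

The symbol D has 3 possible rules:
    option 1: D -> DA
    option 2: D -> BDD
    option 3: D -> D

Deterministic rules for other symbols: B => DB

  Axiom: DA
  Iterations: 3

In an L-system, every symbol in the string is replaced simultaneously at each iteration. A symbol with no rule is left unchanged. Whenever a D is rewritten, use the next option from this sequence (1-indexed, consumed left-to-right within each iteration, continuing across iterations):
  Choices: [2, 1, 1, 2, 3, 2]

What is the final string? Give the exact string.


Answer: BDDDBDABDDAA

Derivation:
Step 0: DA
Step 1: BDDA  (used choices [2])
Step 2: DBDADAA  (used choices [1, 1])
Step 3: BDDDBDABDDAA  (used choices [2, 3, 2])


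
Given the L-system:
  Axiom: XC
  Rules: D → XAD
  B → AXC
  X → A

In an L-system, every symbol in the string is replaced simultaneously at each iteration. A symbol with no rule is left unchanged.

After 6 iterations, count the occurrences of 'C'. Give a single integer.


Step 0: XC  (1 'C')
Step 1: AC  (1 'C')
Step 2: AC  (1 'C')
Step 3: AC  (1 'C')
Step 4: AC  (1 'C')
Step 5: AC  (1 'C')
Step 6: AC  (1 'C')

Answer: 1


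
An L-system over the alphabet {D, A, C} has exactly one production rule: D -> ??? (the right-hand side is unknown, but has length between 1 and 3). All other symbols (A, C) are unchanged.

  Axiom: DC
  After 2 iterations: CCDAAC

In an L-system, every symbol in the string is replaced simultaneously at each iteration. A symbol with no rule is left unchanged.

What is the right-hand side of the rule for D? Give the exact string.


Trying D -> CDA:
  Step 0: DC
  Step 1: CDAC
  Step 2: CCDAAC
Matches the given result.

Answer: CDA


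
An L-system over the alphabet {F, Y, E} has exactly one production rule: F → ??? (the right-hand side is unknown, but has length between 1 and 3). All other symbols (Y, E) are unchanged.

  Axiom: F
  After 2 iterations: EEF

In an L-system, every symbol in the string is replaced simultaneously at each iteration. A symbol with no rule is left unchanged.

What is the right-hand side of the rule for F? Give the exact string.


Trying F → EF:
  Step 0: F
  Step 1: EF
  Step 2: EEF
Matches the given result.

Answer: EF


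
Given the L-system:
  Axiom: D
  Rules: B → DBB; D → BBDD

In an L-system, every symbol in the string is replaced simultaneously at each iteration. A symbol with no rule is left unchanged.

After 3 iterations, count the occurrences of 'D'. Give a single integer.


Step 0: D  (1 'D')
Step 1: BBDD  (2 'D')
Step 2: DBBDBBBBDDBBDD  (6 'D')
Step 3: BBDDDBBDBBBBDDDBBDBBDBBDBBBBDDBBDDDBBDBBBBDDBBDD  (20 'D')

Answer: 20


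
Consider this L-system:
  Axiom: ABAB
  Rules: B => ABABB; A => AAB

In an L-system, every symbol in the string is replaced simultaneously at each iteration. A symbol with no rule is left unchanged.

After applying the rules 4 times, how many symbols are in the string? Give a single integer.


Answer: 1024

Derivation:
Step 0: length = 4
Step 1: length = 16
Step 2: length = 64
Step 3: length = 256
Step 4: length = 1024


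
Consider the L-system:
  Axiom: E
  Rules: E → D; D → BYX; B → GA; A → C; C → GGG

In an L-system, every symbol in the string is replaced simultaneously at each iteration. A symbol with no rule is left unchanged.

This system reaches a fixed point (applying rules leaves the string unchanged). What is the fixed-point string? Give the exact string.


Answer: GGGGYX

Derivation:
Step 0: E
Step 1: D
Step 2: BYX
Step 3: GAYX
Step 4: GCYX
Step 5: GGGGYX
Step 6: GGGGYX  (unchanged — fixed point at step 5)


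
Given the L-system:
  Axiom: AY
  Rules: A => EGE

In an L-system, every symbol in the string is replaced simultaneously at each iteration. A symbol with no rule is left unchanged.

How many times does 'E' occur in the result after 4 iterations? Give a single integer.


Step 0: AY  (0 'E')
Step 1: EGEY  (2 'E')
Step 2: EGEY  (2 'E')
Step 3: EGEY  (2 'E')
Step 4: EGEY  (2 'E')

Answer: 2


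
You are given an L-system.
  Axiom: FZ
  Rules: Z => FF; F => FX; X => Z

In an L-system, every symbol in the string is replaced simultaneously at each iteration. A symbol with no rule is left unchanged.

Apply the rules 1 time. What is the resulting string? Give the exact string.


Answer: FXFF

Derivation:
Step 0: FZ
Step 1: FXFF


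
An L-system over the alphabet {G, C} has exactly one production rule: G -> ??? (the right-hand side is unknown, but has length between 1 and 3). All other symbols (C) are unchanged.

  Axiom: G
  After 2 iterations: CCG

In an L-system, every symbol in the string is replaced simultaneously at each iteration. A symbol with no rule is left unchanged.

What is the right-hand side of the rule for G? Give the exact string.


Trying G -> CG:
  Step 0: G
  Step 1: CG
  Step 2: CCG
Matches the given result.

Answer: CG


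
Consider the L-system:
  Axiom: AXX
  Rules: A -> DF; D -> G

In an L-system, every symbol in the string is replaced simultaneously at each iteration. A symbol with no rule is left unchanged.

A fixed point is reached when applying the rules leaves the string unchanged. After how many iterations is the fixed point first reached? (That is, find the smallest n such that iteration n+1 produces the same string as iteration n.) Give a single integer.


Step 0: AXX
Step 1: DFXX
Step 2: GFXX
Step 3: GFXX  (unchanged — fixed point at step 2)

Answer: 2


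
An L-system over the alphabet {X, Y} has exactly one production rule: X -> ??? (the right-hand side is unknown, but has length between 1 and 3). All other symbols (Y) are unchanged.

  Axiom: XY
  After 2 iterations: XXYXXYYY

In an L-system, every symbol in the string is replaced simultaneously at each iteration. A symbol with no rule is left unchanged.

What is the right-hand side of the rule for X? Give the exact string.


Trying X -> XXY:
  Step 0: XY
  Step 1: XXYY
  Step 2: XXYXXYYY
Matches the given result.

Answer: XXY


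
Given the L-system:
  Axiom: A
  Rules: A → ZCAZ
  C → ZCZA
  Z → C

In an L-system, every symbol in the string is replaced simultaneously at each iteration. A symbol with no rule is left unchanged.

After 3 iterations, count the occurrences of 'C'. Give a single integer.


Step 0: A  (0 'C')
Step 1: ZCAZ  (1 'C')
Step 2: CZCZAZCAZC  (4 'C')
Step 3: ZCZACZCZACZCAZCZCZAZCAZCZCZA  (10 'C')

Answer: 10


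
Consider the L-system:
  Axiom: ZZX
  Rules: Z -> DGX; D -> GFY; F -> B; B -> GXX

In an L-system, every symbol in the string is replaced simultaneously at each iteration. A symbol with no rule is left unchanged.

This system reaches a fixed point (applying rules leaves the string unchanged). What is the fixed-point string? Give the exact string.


Step 0: ZZX
Step 1: DGXDGXX
Step 2: GFYGXGFYGXX
Step 3: GBYGXGBYGXX
Step 4: GGXXYGXGGXXYGXX
Step 5: GGXXYGXGGXXYGXX  (unchanged — fixed point at step 4)

Answer: GGXXYGXGGXXYGXX


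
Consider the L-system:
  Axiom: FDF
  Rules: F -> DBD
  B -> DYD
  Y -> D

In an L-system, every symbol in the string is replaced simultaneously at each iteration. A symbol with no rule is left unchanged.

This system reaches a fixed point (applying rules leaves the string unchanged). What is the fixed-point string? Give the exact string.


Answer: DDDDDDDDDDD

Derivation:
Step 0: FDF
Step 1: DBDDDBD
Step 2: DDYDDDDDYDD
Step 3: DDDDDDDDDDD
Step 4: DDDDDDDDDDD  (unchanged — fixed point at step 3)


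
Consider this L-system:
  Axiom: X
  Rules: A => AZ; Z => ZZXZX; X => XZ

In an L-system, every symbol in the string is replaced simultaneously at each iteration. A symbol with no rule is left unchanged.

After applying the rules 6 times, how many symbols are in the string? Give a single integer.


Step 0: length = 1
Step 1: length = 2
Step 2: length = 7
Step 3: length = 26
Step 4: length = 97
Step 5: length = 362
Step 6: length = 1351

Answer: 1351


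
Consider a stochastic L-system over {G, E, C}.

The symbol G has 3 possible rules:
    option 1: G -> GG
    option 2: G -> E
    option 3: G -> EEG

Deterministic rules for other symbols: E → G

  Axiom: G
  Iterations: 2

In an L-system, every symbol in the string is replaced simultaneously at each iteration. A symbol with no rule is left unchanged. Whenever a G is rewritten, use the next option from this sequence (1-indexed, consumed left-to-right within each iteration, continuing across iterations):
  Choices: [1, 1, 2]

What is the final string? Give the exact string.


Answer: GGE

Derivation:
Step 0: G
Step 1: GG  (used choices [1])
Step 2: GGE  (used choices [1, 2])


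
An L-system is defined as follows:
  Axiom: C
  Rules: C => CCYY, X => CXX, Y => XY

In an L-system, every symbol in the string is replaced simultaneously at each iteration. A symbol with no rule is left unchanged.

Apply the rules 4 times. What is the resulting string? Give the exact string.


Step 0: C
Step 1: CCYY
Step 2: CCYYCCYYXYXY
Step 3: CCYYCCYYXYXYCCYYCCYYXYXYCXXXYCXXXY
Step 4: CCYYCCYYXYXYCCYYCCYYXYXYCXXXYCXXXYCCYYCCYYXYXYCCYYCCYYXYXYCXXXYCXXXYCCYYCXXCXXCXXXYCCYYCXXCXXCXXXY

Answer: CCYYCCYYXYXYCCYYCCYYXYXYCXXXYCXXXYCCYYCCYYXYXYCCYYCCYYXYXYCXXXYCXXXYCCYYCXXCXXCXXXYCCYYCXXCXXCXXXY


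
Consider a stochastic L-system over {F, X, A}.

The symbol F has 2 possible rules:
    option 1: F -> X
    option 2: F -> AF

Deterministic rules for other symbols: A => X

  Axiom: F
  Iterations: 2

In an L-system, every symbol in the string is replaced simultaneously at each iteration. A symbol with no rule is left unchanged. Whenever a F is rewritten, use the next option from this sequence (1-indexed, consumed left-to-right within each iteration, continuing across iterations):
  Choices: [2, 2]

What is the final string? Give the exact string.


Answer: XAF

Derivation:
Step 0: F
Step 1: AF  (used choices [2])
Step 2: XAF  (used choices [2])


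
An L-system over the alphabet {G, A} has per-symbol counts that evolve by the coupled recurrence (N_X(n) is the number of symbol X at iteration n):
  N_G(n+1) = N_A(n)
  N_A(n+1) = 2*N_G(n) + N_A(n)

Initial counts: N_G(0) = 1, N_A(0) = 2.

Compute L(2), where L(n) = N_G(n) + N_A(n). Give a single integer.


Step 0: N_G=1, N_A=2, L=3
Step 1: N_G=2, N_A=4, L=6
Step 2: N_G=4, N_A=8, L=12

Answer: 12


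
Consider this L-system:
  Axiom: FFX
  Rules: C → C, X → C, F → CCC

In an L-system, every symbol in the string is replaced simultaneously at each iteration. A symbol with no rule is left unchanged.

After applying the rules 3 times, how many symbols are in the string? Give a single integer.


Step 0: length = 3
Step 1: length = 7
Step 2: length = 7
Step 3: length = 7

Answer: 7


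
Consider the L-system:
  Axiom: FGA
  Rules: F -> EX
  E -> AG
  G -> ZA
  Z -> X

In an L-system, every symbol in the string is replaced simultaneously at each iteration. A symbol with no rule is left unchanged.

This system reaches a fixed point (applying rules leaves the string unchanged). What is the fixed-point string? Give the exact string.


Answer: AXAXXAA

Derivation:
Step 0: FGA
Step 1: EXZAA
Step 2: AGXXAA
Step 3: AZAXXAA
Step 4: AXAXXAA
Step 5: AXAXXAA  (unchanged — fixed point at step 4)


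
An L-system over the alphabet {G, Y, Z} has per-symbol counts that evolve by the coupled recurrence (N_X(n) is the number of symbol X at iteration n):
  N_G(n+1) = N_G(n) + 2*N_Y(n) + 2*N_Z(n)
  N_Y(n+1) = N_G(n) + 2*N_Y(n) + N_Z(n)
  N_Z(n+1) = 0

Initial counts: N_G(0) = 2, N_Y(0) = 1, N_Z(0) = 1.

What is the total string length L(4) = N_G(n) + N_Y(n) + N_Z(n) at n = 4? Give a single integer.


Answer: 288

Derivation:
Step 0: N_G=2, N_Y=1, N_Z=1, L=4
Step 1: N_G=6, N_Y=5, N_Z=0, L=11
Step 2: N_G=16, N_Y=16, N_Z=0, L=32
Step 3: N_G=48, N_Y=48, N_Z=0, L=96
Step 4: N_G=144, N_Y=144, N_Z=0, L=288


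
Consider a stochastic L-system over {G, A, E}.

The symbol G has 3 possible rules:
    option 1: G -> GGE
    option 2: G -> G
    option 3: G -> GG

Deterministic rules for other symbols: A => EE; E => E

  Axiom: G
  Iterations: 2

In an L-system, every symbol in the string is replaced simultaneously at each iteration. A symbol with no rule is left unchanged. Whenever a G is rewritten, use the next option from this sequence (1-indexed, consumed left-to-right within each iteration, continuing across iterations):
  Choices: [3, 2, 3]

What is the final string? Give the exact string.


Answer: GGG

Derivation:
Step 0: G
Step 1: GG  (used choices [3])
Step 2: GGG  (used choices [2, 3])


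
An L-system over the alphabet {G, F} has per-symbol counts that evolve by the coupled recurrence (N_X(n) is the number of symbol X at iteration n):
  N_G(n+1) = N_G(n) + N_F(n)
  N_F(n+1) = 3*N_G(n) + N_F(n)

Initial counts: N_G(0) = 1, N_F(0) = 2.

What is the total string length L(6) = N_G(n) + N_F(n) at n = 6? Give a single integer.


Step 0: N_G=1, N_F=2, L=3
Step 1: N_G=3, N_F=5, L=8
Step 2: N_G=8, N_F=14, L=22
Step 3: N_G=22, N_F=38, L=60
Step 4: N_G=60, N_F=104, L=164
Step 5: N_G=164, N_F=284, L=448
Step 6: N_G=448, N_F=776, L=1224

Answer: 1224


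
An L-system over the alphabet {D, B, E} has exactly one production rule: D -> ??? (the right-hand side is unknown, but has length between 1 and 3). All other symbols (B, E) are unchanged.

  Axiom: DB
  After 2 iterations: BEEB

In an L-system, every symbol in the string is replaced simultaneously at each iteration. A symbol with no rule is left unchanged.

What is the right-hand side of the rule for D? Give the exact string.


Trying D -> BEE:
  Step 0: DB
  Step 1: BEEB
  Step 2: BEEB
Matches the given result.

Answer: BEE


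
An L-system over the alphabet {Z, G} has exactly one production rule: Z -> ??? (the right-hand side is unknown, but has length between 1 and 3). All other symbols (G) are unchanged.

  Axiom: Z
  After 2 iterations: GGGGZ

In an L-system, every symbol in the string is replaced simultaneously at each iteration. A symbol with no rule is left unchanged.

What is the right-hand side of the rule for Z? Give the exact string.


Answer: GGZ

Derivation:
Trying Z -> GGZ:
  Step 0: Z
  Step 1: GGZ
  Step 2: GGGGZ
Matches the given result.


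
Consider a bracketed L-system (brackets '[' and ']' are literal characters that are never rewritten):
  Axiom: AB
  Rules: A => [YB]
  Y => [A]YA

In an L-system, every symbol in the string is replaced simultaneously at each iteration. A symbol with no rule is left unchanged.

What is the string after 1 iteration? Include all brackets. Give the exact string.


Step 0: AB
Step 1: [YB]B

Answer: [YB]B


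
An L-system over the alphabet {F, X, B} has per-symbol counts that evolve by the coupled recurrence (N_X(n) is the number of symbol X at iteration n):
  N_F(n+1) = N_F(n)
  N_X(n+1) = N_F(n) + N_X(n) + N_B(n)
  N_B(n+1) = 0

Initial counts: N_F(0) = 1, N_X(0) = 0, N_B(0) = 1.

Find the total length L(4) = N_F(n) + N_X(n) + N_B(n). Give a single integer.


Answer: 6

Derivation:
Step 0: N_F=1, N_X=0, N_B=1, L=2
Step 1: N_F=1, N_X=2, N_B=0, L=3
Step 2: N_F=1, N_X=3, N_B=0, L=4
Step 3: N_F=1, N_X=4, N_B=0, L=5
Step 4: N_F=1, N_X=5, N_B=0, L=6


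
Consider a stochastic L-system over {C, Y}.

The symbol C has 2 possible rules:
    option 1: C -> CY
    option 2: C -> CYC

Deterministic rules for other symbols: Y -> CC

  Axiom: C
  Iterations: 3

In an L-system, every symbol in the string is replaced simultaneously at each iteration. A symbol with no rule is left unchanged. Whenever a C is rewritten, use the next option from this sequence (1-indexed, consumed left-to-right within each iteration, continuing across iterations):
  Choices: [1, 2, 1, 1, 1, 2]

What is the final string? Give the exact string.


Answer: CYCCCYCYCYC

Derivation:
Step 0: C
Step 1: CY  (used choices [1])
Step 2: CYCCC  (used choices [2])
Step 3: CYCCCYCYCYC  (used choices [1, 1, 1, 2])


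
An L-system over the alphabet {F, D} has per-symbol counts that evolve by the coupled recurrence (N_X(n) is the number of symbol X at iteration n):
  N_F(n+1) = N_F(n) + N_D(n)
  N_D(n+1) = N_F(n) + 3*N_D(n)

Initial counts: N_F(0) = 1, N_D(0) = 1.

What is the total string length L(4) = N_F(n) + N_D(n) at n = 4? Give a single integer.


Answer: 232

Derivation:
Step 0: N_F=1, N_D=1, L=2
Step 1: N_F=2, N_D=4, L=6
Step 2: N_F=6, N_D=14, L=20
Step 3: N_F=20, N_D=48, L=68
Step 4: N_F=68, N_D=164, L=232


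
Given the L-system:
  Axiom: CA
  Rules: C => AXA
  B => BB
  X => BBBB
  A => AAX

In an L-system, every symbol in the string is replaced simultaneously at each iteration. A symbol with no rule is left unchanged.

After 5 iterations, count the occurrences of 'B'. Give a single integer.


Step 0: CA  (0 'B')
Step 1: AXAAAX  (0 'B')
Step 2: AAXBBBBAAXAAXAAXBBBB  (8 'B')
Step 3: AAXAAXBBBBBBBBBBBBAAXAAXBBBBAAXAAXBBBBAAXAAXBBBBBBBBBBBB  (32 'B')
Step 4: AAXAAXBBBBAAXAAXBBBBBBBBBBBBBBBBBBBBBBBBBBBBAAXAAXBBBBAAXAAXBBBBBBBBBBBBAAXAAXBBBBAAXAAXBBBBBBBBBBBBAAXAAXBBBBAAXAAXBBBBBBBBBBBBBBBBBBBBBBBBBBBB  (96 'B')
Step 5: AAXAAXBBBBAAXAAXBBBBBBBBBBBBAAXAAXBBBBAAXAAXBBBBBBBBBBBBBBBBBBBBBBBBBBBBBBBBBBBBBBBBBBBBBBBBBBBBBBBBBBBBAAXAAXBBBBAAXAAXBBBBBBBBBBBBAAXAAXBBBBAAXAAXBBBBBBBBBBBBBBBBBBBBBBBBBBBBAAXAAXBBBBAAXAAXBBBBBBBBBBBBAAXAAXBBBBAAXAAXBBBBBBBBBBBBBBBBBBBBBBBBBBBBAAXAAXBBBBAAXAAXBBBBBBBBBBBBAAXAAXBBBBAAXAAXBBBBBBBBBBBBBBBBBBBBBBBBBBBBBBBBBBBBBBBBBBBBBBBBBBBBBBBBBBBB  (256 'B')

Answer: 256


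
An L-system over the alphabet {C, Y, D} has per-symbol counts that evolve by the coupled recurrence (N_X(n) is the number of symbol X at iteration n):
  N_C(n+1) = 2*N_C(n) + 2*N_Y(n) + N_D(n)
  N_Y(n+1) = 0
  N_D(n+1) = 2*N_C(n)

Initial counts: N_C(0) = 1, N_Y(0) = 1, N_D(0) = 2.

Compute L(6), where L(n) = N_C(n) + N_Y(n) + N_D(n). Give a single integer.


Step 0: N_C=1, N_Y=1, N_D=2, L=4
Step 1: N_C=6, N_Y=0, N_D=2, L=8
Step 2: N_C=14, N_Y=0, N_D=12, L=26
Step 3: N_C=40, N_Y=0, N_D=28, L=68
Step 4: N_C=108, N_Y=0, N_D=80, L=188
Step 5: N_C=296, N_Y=0, N_D=216, L=512
Step 6: N_C=808, N_Y=0, N_D=592, L=1400

Answer: 1400


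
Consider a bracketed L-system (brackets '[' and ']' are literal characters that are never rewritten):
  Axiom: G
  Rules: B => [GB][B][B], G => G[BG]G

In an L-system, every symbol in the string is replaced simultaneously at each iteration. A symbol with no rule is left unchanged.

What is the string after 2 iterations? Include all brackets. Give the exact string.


Step 0: G
Step 1: G[BG]G
Step 2: G[BG]G[[GB][B][B]G[BG]G]G[BG]G

Answer: G[BG]G[[GB][B][B]G[BG]G]G[BG]G


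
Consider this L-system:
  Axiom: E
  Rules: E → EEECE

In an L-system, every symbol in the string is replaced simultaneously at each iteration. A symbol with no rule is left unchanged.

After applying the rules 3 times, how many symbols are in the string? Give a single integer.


Step 0: length = 1
Step 1: length = 5
Step 2: length = 21
Step 3: length = 85

Answer: 85


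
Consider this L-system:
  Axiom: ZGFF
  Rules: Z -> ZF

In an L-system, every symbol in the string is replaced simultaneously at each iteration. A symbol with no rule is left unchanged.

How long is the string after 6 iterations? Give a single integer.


Answer: 10

Derivation:
Step 0: length = 4
Step 1: length = 5
Step 2: length = 6
Step 3: length = 7
Step 4: length = 8
Step 5: length = 9
Step 6: length = 10


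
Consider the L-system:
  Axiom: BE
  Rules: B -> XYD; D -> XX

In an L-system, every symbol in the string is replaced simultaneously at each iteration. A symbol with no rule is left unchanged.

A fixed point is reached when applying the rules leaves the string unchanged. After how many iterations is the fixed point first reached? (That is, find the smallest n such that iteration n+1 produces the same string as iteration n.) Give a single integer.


Step 0: BE
Step 1: XYDE
Step 2: XYXXE
Step 3: XYXXE  (unchanged — fixed point at step 2)

Answer: 2


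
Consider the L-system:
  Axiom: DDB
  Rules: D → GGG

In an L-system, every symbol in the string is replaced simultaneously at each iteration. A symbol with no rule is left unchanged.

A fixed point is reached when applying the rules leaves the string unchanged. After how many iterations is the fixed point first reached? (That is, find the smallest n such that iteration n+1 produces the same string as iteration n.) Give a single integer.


Answer: 1

Derivation:
Step 0: DDB
Step 1: GGGGGGB
Step 2: GGGGGGB  (unchanged — fixed point at step 1)


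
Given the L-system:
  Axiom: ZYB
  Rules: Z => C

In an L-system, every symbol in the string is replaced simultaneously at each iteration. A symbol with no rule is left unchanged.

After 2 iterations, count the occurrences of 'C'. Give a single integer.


Answer: 1

Derivation:
Step 0: ZYB  (0 'C')
Step 1: CYB  (1 'C')
Step 2: CYB  (1 'C')


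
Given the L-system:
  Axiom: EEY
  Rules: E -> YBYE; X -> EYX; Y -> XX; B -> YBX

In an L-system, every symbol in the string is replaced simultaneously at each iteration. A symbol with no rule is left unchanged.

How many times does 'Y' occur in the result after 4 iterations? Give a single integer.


Answer: 72

Derivation:
Step 0: EEY  (1 'Y')
Step 1: YBYEYBYEXX  (4 'Y')
Step 2: XXYBXXXYBYEXXYBXXXYBYEEYXEYX  (8 'Y')
Step 3: EYXEYXXXYBXEYXEYXEYXXXYBXXXYBYEEYXEYXXXYBXEYXEYXEYXXXYBXXXYBYEYBYEXXEYXYBYEXXEYX  (24 'Y')
Step 4: YBYEXXEYXYBYEXXEYXEYXEYXXXYBXEYXYBYEXXEYXYBYEXXEYXYBYEXXEYXEYXEYXXXYBXEYXEYXEYXXXYBXXXYBYEYBYEXXEYXYBYEXXEYXEYXEYXXXYBXEYXYBYEXXEYXYBYEXXEYXYBYEXXEYXEYXEYXXXYBXEYXEYXEYXXXYBXXXYBYEXXYBXXXYBYEEYXEYXYBYEXXEYXXXYBXXXYBYEEYXEYXYBYEXXEYX  (72 'Y')
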